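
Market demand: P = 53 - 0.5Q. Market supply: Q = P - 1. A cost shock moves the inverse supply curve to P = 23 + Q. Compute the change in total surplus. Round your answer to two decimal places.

-601.33

Rewriting supply in inverse form: P = 1 + Q.
Initial equilibrium: Q_0 = 34.6667, P_0 = 35.6667; CS_0 = (1/2)(34.6667)(17.3333) = 300.4444, PS_0 = (1/2)(34.6667)(34.6667) = 600.8889.
New equilibrium: 53 - 0.5Q = 23 + Q gives Q_1 = 20, P_1 = 43; CS_1 = 100, PS_1 = 200.
Change in total surplus = (100 + 200) - (300.4444 + 600.8889) = -601.3333.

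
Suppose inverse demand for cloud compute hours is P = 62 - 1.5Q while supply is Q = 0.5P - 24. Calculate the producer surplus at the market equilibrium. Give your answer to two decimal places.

Rewriting supply in inverse form: P = 48 + 2Q.
Set 62 - 1.5Q = 48 + 2Q, which gives 14 = 3.5Q, so Q* = 4 and P* = 62 - 1.5(4) = 56.
PS is the area between P* and the supply curve from 0 to Q*: (1/2)(4)(8) = 16.

16.00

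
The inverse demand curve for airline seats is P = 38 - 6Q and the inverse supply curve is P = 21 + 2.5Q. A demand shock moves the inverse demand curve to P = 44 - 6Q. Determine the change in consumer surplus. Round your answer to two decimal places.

Initial equilibrium: Q_0 = 2, P_0 = 26; CS_0 = (1/2)(2)(12) = 12, PS_0 = (1/2)(2)(5) = 5.
New equilibrium: 44 - 6Q = 21 + 2.5Q gives Q_1 = 2.7059, P_1 = 27.7647; CS_1 = 21.9654, PS_1 = 9.1522.
Change in consumer surplus = 21.9654 - 12 = 9.9654.

9.97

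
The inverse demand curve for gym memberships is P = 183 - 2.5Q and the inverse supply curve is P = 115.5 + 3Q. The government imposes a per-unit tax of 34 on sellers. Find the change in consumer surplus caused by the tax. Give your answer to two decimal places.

Pre-tax equilibrium: 183 - 2.5Q = 115.5 + 3Q gives Q* = 12.2727, P* = 152.3182.
A tax on sellers shifts supply up by 34: 183 - 2.5Q = 115.5 + 3Q + 34, so Q_t = 6.0909. Buyers pay P_b = 167.7727; sellers receive P_s = P_b - 34 = 133.7727.
Consumers lose the trapezoid between P* and P_b out to Q_t plus the triangle from Q_t to Q*: change in CS = 46.374 - 188.2748 = -141.9008.

-141.90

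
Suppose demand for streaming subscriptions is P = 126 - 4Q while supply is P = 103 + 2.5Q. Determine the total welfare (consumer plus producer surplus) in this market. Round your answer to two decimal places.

40.69

Set 126 - 4Q = 103 + 2.5Q, which gives 23 = 6.5Q, so Q* = 3.5385 and P* = 126 - 4(3.5385) = 111.8462.
Total surplus is the full triangle between the curves from 0 to Q*: (1/2)(3.5385)(126 - 103) = 40.6923.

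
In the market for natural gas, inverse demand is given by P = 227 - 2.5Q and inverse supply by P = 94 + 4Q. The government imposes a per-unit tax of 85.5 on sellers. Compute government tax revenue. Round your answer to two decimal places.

Pre-tax equilibrium: 227 - 2.5Q = 94 + 4Q gives Q* = 20.4615, P* = 175.8462.
A tax on sellers shifts supply up by 85.5: 227 - 2.5Q = 94 + 4Q + 85.5, so Q_t = 7.3077. Buyers pay P_b = 208.7308; sellers receive P_s = P_b - 85.5 = 123.2308.
Tax revenue = t x Q_t = 85.5 x 7.3077 = 624.8077.

624.81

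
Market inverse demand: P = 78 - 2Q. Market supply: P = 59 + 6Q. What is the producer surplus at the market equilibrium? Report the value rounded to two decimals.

16.92

Set 78 - 2Q = 59 + 6Q, which gives 19 = 8Q, so Q* = 2.375 and P* = 78 - 2(2.375) = 73.25.
Producer surplus is the triangle above supply below P*: (1/2)(2.375)(73.25 - 59) = (1/2)(2.375)(14.25) = 16.9219.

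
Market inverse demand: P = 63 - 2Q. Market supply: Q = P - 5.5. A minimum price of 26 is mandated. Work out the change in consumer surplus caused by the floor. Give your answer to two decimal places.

-25.11

Rewriting supply in inverse form: P = 5.5 + Q.
Free-market equilibrium: 63 - 2Q = 5.5 + Q gives Q* = 19.1667, P* = 24.6667.
At P = 26, buyers demand (63 - 26)/2 = 18.5 while sellers would supply more, so the quantity traded is 18.5 at price 26.
CS goes from (1/2)(19.1667)(38.3333) = 367.3611 to 342.25 (computed as (63 - 26)(18.5) - (1/2)(2)(18.5)^2), a change of -25.1111.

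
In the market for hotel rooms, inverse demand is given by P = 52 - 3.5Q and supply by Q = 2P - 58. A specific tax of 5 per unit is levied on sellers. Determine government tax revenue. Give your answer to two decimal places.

Rewriting supply in inverse form: P = 29 + 0.5Q.
Pre-tax equilibrium: 52 - 3.5Q = 29 + 0.5Q gives Q* = 5.75, P* = 31.875.
A tax on sellers shifts supply up by 5: 52 - 3.5Q = 29 + 0.5Q + 5, so Q_t = 4.5. Buyers pay P_b = 36.25; sellers receive P_s = P_b - 5 = 31.25.
Revenue is the tax times quantity traded: 5 x 4.5 = 22.5.

22.50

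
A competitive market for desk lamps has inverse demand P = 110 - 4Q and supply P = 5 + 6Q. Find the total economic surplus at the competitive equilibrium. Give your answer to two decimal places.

Equilibrium: 110 - 4Q = 5 + 6Q, so Q* = 10.5 and P* = 68.
Total surplus is the full triangle between the curves from 0 to Q*: (1/2)(10.5)(110 - 5) = 551.25.

551.25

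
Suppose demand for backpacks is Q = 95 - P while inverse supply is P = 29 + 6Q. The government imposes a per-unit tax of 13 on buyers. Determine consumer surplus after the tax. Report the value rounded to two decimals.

28.66

Rewriting demand in inverse form: P = 95 - Q.
Pre-tax equilibrium: 95 - Q = 29 + 6Q gives Q* = 9.4286, P* = 85.5714.
With the tax, buyers' net willingness to pay falls by 13: (95 - 13) - Q = 29 + 6Q, so Q_t = 7.5714. Buyers pay P_b = 87.4286; sellers receive P_s = P_b - 13 = 74.4286.
CS = (1/2)(Q_t)(95 - P_b) = (1/2)(7.5714)(7.5714) = 28.6633.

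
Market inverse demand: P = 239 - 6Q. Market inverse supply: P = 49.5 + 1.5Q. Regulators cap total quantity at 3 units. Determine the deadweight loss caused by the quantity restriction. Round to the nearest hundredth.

1859.27

Unrestricted equilibrium: Q* = (239 - 49.5)/(6 + 1.5) = 25.2667.
At Q = 3 the demand price is 239 - 6(3) = 221 and the supply price is 49.5 + 1.5(3) = 54.
Deadweight loss is the triangle between the curves from 3 to 25.2667: (1/2)(221 - 54)(25.2667 - 3) = 1859.2667.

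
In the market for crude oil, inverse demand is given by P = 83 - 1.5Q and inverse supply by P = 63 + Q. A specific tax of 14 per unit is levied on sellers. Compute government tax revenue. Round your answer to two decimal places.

33.60

Without the tax, 83 - 1.5Q = 63 + Q so Q* = 8 and P* = 71.
A tax on sellers shifts supply up by 14: 83 - 1.5Q = 63 + Q + 14, so Q_t = 2.4. Buyers pay P_b = 79.4; sellers receive P_s = P_b - 14 = 65.4.
Revenue is the tax times quantity traded: 14 x 2.4 = 33.6.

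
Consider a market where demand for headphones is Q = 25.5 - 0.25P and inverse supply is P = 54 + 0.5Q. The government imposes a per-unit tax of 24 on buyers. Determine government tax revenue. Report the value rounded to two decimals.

Rewriting demand in inverse form: P = 102 - 4Q.
Without the tax, 102 - 4Q = 54 + 0.5Q so Q* = 10.6667 and P* = 59.3333.
A tax on buyers shifts demand down by 24: (102 - 24) - 4Q = 54 + 0.5Q, so Q_t = 5.3333. Buyers pay P_b = 80.6667; sellers receive P_s = P_b - 24 = 56.6667.
Revenue is the tax times quantity traded: 24 x 5.3333 = 128.

128.00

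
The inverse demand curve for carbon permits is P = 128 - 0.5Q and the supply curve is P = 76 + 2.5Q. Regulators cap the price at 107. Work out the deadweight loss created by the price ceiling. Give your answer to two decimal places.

Free-market equilibrium: 128 - 0.5Q = 76 + 2.5Q gives Q* = 17.3333, P* = 119.3333.
At P = 107, sellers supply (107 - 76)/2.5 = 12.4 while buyers want more, so the quantity traded is 12.4 at price 107.
The lost-trades triangle has base Q* - 12.4 = 4.9333 and height equal to the gap between the curves at Q = 12.4, which is 121.8 - 107 = 14.8. DWL = (1/2)(4.9333)(14.8) = 36.5067.

36.51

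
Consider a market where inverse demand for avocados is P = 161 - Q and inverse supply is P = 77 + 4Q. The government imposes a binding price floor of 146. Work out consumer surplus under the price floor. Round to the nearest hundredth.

112.50

Without the control, 161 - Q = 77 + 4Q so Q* = 16.8 and P* = 144.2.
At P = 146, buyers demand (161 - 146)/1 = 15 while sellers would supply more, so the quantity traded is 15 at price 146.
CS is the triangle under demand above 146: (1/2)(15)(161 - 146) = 112.5.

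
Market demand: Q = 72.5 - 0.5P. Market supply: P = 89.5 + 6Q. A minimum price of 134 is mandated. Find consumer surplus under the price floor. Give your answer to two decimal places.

30.25

Rewriting demand in inverse form: P = 145 - 2Q.
Without the control, 145 - 2Q = 89.5 + 6Q so Q* = 6.9375 and P* = 131.125.
At the floor price 134, quantity demanded is (145 - 134)/2 = 5.5; demand is the short side, so Q = 5.5 trades at P = 134.
CS is the triangle under demand above 134: (1/2)(5.5)(145 - 134) = 30.25.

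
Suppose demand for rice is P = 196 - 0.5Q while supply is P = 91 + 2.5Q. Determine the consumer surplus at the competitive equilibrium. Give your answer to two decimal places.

Setting demand equal to supply, 105 = 3Q, so Q* = 35 and P* = 178.5.
CS is the area between the demand curve and P* from 0 to Q*: (1/2)(35)(17.5) = 306.25.

306.25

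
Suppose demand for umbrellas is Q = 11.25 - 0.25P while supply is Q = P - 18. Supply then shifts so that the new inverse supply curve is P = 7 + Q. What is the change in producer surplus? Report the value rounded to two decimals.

Rewriting demand in inverse form: P = 45 - 4Q.
Rewriting supply in inverse form: P = 18 + Q.
Initial equilibrium: Q_0 = 5.4, P_0 = 23.4; CS_0 = (1/2)(5.4)(21.6) = 58.32, PS_0 = (1/2)(5.4)(5.4) = 14.58.
New equilibrium: 45 - 4Q = 7 + Q gives Q_1 = 7.6, P_1 = 14.6; CS_1 = 115.52, PS_1 = 28.88.
Change in producer surplus = 28.88 - 14.58 = 14.3.

14.30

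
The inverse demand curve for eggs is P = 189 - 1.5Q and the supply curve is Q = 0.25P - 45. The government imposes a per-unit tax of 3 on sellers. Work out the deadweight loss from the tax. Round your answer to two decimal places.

0.82

Rewriting supply in inverse form: P = 180 + 4Q.
Pre-tax equilibrium: 189 - 1.5Q = 180 + 4Q gives Q* = 1.6364, P* = 186.5455.
With the tax, sellers need 3 more per unit: 189 - 1.5Q = 180 + 4Q + 3, so Q_t = 1.0909. Buyers pay P_b = 187.3636; sellers receive P_s = P_b - 3 = 184.3636.
Deadweight loss is the triangle between the curves from Q_t to Q*: (1/2)(1.6364 - 1.0909)(3) = 0.8182.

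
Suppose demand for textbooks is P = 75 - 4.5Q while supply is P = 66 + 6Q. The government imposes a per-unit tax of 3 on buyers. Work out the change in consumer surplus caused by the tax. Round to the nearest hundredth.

-0.92

Without the tax, 75 - 4.5Q = 66 + 6Q so Q* = 0.8571 and P* = 71.1429.
With the tax, buyers' net willingness to pay falls by 3: (75 - 3) - 4.5Q = 66 + 6Q, so Q_t = 0.5714. Buyers pay P_b = 72.4286; sellers receive P_s = P_b - 3 = 69.4286.
Consumers lose the trapezoid between P* and P_b out to Q_t plus the triangle from Q_t to Q*: change in CS = 0.7347 - 1.6531 = -0.9184.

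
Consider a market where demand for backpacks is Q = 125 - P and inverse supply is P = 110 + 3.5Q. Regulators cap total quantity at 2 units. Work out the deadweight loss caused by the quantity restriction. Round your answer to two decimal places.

Rewriting demand in inverse form: P = 125 - Q.
Unrestricted equilibrium: Q* = (125 - 110)/(1 + 3.5) = 3.3333.
At Q = 2 the demand price is 125 - (2) = 123 and the supply price is 110 + 3.5(2) = 117.
Deadweight loss is the triangle between the curves from 2 to 3.3333: (1/2)(123 - 117)(3.3333 - 2) = 4.

4.00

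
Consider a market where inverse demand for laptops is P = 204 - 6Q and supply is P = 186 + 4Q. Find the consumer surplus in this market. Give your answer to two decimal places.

Setting demand equal to supply, 18 = 10Q, so Q* = 1.8 and P* = 193.2.
CS is the area between the demand curve and P* from 0 to Q*: (1/2)(1.8)(10.8) = 9.72.

9.72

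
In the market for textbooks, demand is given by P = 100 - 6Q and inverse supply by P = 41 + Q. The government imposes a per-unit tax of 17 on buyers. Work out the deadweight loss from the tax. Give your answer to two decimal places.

Without the tax, 100 - 6Q = 41 + Q so Q* = 8.4286 and P* = 49.4286.
With the tax, buyers' net willingness to pay falls by 17: (100 - 17) - 6Q = 41 + Q, so Q_t = 6. Buyers pay P_b = 64; sellers receive P_s = P_b - 17 = 47.
Deadweight loss is the triangle between the curves from Q_t to Q*: (1/2)(8.4286 - 6)(17) = 20.6429.

20.64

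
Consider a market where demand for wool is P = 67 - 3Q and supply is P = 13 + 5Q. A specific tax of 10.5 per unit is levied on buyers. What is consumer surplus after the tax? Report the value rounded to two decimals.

Pre-tax equilibrium: 67 - 3Q = 13 + 5Q gives Q* = 6.75, P* = 46.75.
With the tax, buyers' net willingness to pay falls by 10.5: (67 - 10.5) - 3Q = 13 + 5Q, so Q_t = 5.4375. Buyers pay P_b = 50.6875; sellers receive P_s = P_b - 10.5 = 40.1875.
CS = (1/2)(Q_t)(67 - P_b) = (1/2)(5.4375)(16.3125) = 44.3496.

44.35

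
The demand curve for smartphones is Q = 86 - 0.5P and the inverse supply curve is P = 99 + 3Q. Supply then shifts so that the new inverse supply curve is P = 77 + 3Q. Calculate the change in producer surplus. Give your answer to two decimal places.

Rewriting demand in inverse form: P = 172 - 2Q.
Initial equilibrium: Q_0 = 14.6, P_0 = 142.8; CS_0 = (1/2)(14.6)(29.2) = 213.16, PS_0 = (1/2)(14.6)(43.8) = 319.74.
New equilibrium: 172 - 2Q = 77 + 3Q gives Q_1 = 19, P_1 = 134; CS_1 = 361, PS_1 = 541.5.
Change in producer surplus = 541.5 - 319.74 = 221.76.

221.76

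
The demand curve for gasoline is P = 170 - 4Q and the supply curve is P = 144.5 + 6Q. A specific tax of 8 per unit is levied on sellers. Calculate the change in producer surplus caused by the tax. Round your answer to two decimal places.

-10.32

Without the tax, 170 - 4Q = 144.5 + 6Q so Q* = 2.55 and P* = 159.8.
With the tax, sellers need 8 more per unit: 170 - 4Q = 144.5 + 6Q + 8, so Q_t = 1.75. Buyers pay P_b = 163; sellers receive P_s = P_b - 8 = 155.
PS falls from (1/2)(2.55)(15.3) = 19.5075 to (1/2)(1.75)(10.5) = 9.1875, a change of -10.32.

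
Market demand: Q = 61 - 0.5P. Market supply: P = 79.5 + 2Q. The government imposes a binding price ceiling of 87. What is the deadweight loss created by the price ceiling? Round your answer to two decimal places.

94.53

Rewriting demand in inverse form: P = 122 - 2Q.
Free-market equilibrium: 122 - 2Q = 79.5 + 2Q gives Q* = 10.625, P* = 100.75.
At P = 87, sellers supply (87 - 79.5)/2 = 3.75 while buyers want more, so the quantity traded is 3.75 at price 87.
The lost-trades triangle has base Q* - 3.75 = 6.875 and height equal to the gap between the curves at Q = 3.75, which is 114.5 - 87 = 27.5. DWL = (1/2)(6.875)(27.5) = 94.5312.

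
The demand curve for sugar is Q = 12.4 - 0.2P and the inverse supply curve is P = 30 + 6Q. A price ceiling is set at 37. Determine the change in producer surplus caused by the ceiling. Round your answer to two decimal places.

-21.31

Rewriting demand in inverse form: P = 62 - 5Q.
Without the control, 62 - 5Q = 30 + 6Q so Q* = 2.9091 and P* = 47.4545.
At P = 37, sellers supply (37 - 30)/6 = 1.1667 while buyers want more, so the quantity traded is 1.1667 at price 37.
PS goes from (1/2)(2.9091)(17.4545) = 25.3884 to 4.0833 (computed as (37 - 30)(1.1667) - (1/2)(6)(1.1667)^2), a change of -21.3051.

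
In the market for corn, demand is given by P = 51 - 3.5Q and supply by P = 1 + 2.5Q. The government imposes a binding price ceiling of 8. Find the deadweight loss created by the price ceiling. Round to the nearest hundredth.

91.85

Without the control, 51 - 3.5Q = 1 + 2.5Q so Q* = 8.3333 and P* = 21.8333.
At P = 8, sellers supply (8 - 1)/2.5 = 2.8 while buyers want more, so the quantity traded is 2.8 at price 8.
At Q = 2.8 the demand price is 41.2 and the supply price is 8. Deadweight loss is the triangle between the curves from 2.8 to 8.3333: (1/2)(41.2 - 8)(8.3333 - 2.8) = 91.8533.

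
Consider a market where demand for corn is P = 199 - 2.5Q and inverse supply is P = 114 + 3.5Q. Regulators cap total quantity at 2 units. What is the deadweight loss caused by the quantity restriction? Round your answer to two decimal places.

444.08

Unrestricted equilibrium: Q* = (199 - 114)/(2.5 + 3.5) = 14.1667.
At Q = 2 the demand price is 199 - 2.5(2) = 194 and the supply price is 114 + 3.5(2) = 121.
Deadweight loss is the triangle between the curves from 2 to 14.1667: (1/2)(194 - 121)(14.1667 - 2) = 444.0833.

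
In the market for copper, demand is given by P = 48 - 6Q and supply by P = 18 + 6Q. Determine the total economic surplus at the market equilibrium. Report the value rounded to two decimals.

37.50

Equilibrium: 48 - 6Q = 18 + 6Q, so Q* = 2.5 and P* = 33.
CS = (1/2)(2.5)(15) = 18.75 and PS = (1/2)(2.5)(15) = 18.75, so total surplus = 37.5.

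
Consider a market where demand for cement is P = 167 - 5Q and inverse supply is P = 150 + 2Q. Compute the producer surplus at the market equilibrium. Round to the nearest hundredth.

5.90

Set 167 - 5Q = 150 + 2Q, which gives 17 = 7Q, so Q* = 2.4286 and P* = 167 - 5(2.4286) = 154.8571.
Producer surplus is the triangle above supply below P*: (1/2)(2.4286)(154.8571 - 150) = (1/2)(2.4286)(4.8571) = 5.898.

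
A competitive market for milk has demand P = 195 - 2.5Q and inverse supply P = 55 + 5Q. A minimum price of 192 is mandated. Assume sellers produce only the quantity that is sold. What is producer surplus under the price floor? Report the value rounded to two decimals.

160.80

Without the control, 195 - 2.5Q = 55 + 5Q so Q* = 18.6667 and P* = 148.3333.
At P = 192, buyers demand (195 - 192)/2.5 = 1.2 while sellers would supply more, so the quantity traded is 1.2 at price 192.
The supply price at Q = 1.2 is 61. PS is the trapezoid between 192 and supply over [0, 1.2]: (1/2)[(192 - 55) + (192 - 61)](1.2) = 160.8.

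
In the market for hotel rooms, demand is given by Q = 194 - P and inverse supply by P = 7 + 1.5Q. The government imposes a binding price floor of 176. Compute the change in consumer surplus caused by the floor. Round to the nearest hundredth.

-2635.52

Rewriting demand in inverse form: P = 194 - Q.
Free-market equilibrium: 194 - Q = 7 + 1.5Q gives Q* = 74.8, P* = 119.2.
At P = 176, buyers demand (194 - 176)/1 = 18 while sellers would supply more, so the quantity traded is 18 at price 176.
CS goes from (1/2)(74.8)(74.8) = 2797.52 to 162 (computed as (194 - 176)(18) - (1/2)(1)(18)^2), a change of -2635.52.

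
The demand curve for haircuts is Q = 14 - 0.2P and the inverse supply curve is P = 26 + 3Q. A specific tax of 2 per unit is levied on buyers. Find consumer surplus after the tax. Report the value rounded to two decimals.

68.91

Rewriting demand in inverse form: P = 70 - 5Q.
Without the tax, 70 - 5Q = 26 + 3Q so Q* = 5.5 and P* = 42.5.
A tax on buyers shifts demand down by 2: (70 - 2) - 5Q = 26 + 3Q, so Q_t = 5.25. Buyers pay P_b = 43.75; sellers receive P_s = P_b - 2 = 41.75.
Consumer surplus is the triangle under demand above P_b: (1/2)(5.25)(70 - 43.75) = 68.9062.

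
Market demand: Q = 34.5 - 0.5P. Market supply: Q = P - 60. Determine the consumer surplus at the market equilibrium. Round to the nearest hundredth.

Rewriting demand in inverse form: P = 69 - 2Q.
Rewriting supply in inverse form: P = 60 + Q.
Set 69 - 2Q = 60 + Q, which gives 9 = 3Q, so Q* = 3 and P* = 69 - 2(3) = 63.
Consumer surplus is the triangle under demand above P*: (1/2)(3)(69 - 63) = (1/2)(3)(6) = 9.

9.00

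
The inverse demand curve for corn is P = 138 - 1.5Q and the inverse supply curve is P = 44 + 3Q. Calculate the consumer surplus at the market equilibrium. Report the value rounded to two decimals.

327.26

Equilibrium: 138 - 1.5Q = 44 + 3Q, so Q* = 20.8889 and P* = 106.6667.
The demand choke price is 138, so CS = (1/2)(Q*)(138 - P*) = (1/2)(20.8889)(31.3333) = 327.2593.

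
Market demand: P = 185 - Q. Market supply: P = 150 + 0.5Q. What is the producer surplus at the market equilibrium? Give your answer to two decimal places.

Set 185 - Q = 150 + 0.5Q, which gives 35 = 1.5Q, so Q* = 23.3333 and P* = 185 - (23.3333) = 161.6667.
Producer surplus is the triangle above supply below P*: (1/2)(23.3333)(161.6667 - 150) = (1/2)(23.3333)(11.6667) = 136.1111.

136.11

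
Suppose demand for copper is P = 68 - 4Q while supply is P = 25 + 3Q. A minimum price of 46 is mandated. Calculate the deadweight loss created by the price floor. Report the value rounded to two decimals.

1.45

Free-market equilibrium: 68 - 4Q = 25 + 3Q gives Q* = 6.1429, P* = 43.4286.
At P = 46, buyers demand (68 - 46)/4 = 5.5 while sellers would supply more, so the quantity traded is 5.5 at price 46.
At Q = 5.5 the demand price is 46 and the supply price is 41.5. Deadweight loss is the triangle between the curves from 5.5 to 6.1429: (1/2)(46 - 41.5)(6.1429 - 5.5) = 1.4464.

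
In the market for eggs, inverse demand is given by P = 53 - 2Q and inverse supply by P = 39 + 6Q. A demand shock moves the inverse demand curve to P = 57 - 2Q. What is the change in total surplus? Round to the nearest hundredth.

8.00

Initial equilibrium: Q_0 = 1.75, P_0 = 49.5; CS_0 = (1/2)(1.75)(3.5) = 3.0625, PS_0 = (1/2)(1.75)(10.5) = 9.1875.
New equilibrium: 57 - 2Q = 39 + 6Q gives Q_1 = 2.25, P_1 = 52.5; CS_1 = 5.0625, PS_1 = 15.1875.
Change in total surplus = (5.0625 + 15.1875) - (3.0625 + 9.1875) = 8.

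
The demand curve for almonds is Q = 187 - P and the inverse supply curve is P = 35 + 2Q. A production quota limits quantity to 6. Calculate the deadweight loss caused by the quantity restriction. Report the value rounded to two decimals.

2992.67

Rewriting demand in inverse form: P = 187 - Q.
Without the quota, 187 - Q = 35 + 2Q gives Q* = 50.6667.
At Q = 6 the demand price is 187 - (6) = 181 and the supply price is 35 + 2(6) = 47.
Deadweight loss is the triangle between the curves from 6 to 50.6667: (1/2)(181 - 47)(50.6667 - 6) = 2992.6667.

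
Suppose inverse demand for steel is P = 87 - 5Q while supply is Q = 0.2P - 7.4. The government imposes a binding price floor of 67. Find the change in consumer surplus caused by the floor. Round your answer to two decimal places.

-22.50

Rewriting supply in inverse form: P = 37 + 5Q.
Free-market equilibrium: 87 - 5Q = 37 + 5Q gives Q* = 5, P* = 62.
At the floor price 67, quantity demanded is (87 - 67)/5 = 4; demand is the short side, so Q = 4 trades at P = 67.
CS goes from (1/2)(5)(25) = 62.5 to 40 (computed as (87 - 67)(4) - (1/2)(5)(4)^2), a change of -22.5.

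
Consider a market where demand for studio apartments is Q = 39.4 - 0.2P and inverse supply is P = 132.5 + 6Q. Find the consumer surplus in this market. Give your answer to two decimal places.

85.96

Rewriting demand in inverse form: P = 197 - 5Q.
Equilibrium: 197 - 5Q = 132.5 + 6Q, so Q* = 5.8636 and P* = 167.6818.
CS is the area between the demand curve and P* from 0 to Q*: (1/2)(5.8636)(29.3182) = 85.9556.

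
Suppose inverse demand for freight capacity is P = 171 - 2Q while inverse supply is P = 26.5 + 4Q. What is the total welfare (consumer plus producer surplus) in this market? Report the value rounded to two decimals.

Setting demand equal to supply, 144.5 = 6Q, so Q* = 24.0833 and P* = 122.8333.
CS = (1/2)(24.0833)(48.1667) = 580.0069 and PS = (1/2)(24.0833)(96.3333) = 1160.0139, so total surplus = 1740.0208.

1740.02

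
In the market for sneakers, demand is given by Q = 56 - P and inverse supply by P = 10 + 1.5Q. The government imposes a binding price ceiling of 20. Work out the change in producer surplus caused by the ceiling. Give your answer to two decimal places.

Rewriting demand in inverse form: P = 56 - Q.
Without the control, 56 - Q = 10 + 1.5Q so Q* = 18.4 and P* = 37.6.
At P = 20, sellers supply (20 - 10)/1.5 = 6.6667 while buyers want more, so the quantity traded is 6.6667 at price 20.
PS goes from (1/2)(18.4)(27.6) = 253.92 to 33.3333 (computed as (20 - 10)(6.6667) - (1/2)(1.5)(6.6667)^2), a change of -220.5867.

-220.59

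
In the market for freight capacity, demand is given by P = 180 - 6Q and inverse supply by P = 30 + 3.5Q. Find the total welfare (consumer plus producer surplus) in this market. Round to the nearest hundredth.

Set 180 - 6Q = 30 + 3.5Q, which gives 150 = 9.5Q, so Q* = 15.7895 and P* = 180 - 6(15.7895) = 85.2632.
CS = (1/2)(15.7895)(94.7368) = 747.9224 and PS = (1/2)(15.7895)(55.2632) = 436.2881, so total surplus = 1184.2105.

1184.21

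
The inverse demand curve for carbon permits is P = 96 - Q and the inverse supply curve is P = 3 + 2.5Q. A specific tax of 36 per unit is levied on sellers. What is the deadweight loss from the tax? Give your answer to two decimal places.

185.14

Pre-tax equilibrium: 96 - Q = 3 + 2.5Q gives Q* = 26.5714, P* = 69.4286.
With the tax, sellers need 36 more per unit: 96 - Q = 3 + 2.5Q + 36, so Q_t = 16.2857. Buyers pay P_b = 79.7143; sellers receive P_s = P_b - 36 = 43.7143.
Deadweight loss is the triangle between the curves from Q_t to Q*: (1/2)(26.5714 - 16.2857)(36) = 185.1429.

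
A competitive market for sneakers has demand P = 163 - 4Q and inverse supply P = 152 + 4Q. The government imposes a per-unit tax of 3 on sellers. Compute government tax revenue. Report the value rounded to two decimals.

3.00

Without the tax, 163 - 4Q = 152 + 4Q so Q* = 1.375 and P* = 157.5.
With the tax, sellers need 3 more per unit: 163 - 4Q = 152 + 4Q + 3, so Q_t = 1. Buyers pay P_b = 159; sellers receive P_s = P_b - 3 = 156.
Revenue is the tax times quantity traded: 3 x 1 = 3.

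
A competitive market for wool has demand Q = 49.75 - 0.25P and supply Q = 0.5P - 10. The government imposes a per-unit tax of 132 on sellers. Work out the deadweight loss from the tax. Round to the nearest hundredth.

Rewriting demand in inverse form: P = 199 - 4Q.
Rewriting supply in inverse form: P = 20 + 2Q.
Without the tax, 199 - 4Q = 20 + 2Q so Q* = 29.8333 and P* = 79.6667.
A tax on sellers shifts supply up by 132: 199 - 4Q = 20 + 2Q + 132, so Q_t = 7.8333. Buyers pay P_b = 167.6667; sellers receive P_s = P_b - 132 = 35.6667.
Deadweight loss is the triangle between the curves from Q_t to Q*: (1/2)(29.8333 - 7.8333)(132) = 1452.

1452.00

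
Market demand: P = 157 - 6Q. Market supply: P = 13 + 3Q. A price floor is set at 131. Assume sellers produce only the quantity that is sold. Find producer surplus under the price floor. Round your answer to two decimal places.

Without the control, 157 - 6Q = 13 + 3Q so Q* = 16 and P* = 61.
At P = 131, buyers demand (157 - 131)/6 = 4.3333 while sellers would supply more, so the quantity traded is 4.3333 at price 131.
The supply price at Q = 4.3333 is 26. PS is the trapezoid between 131 and supply over [0, 4.3333]: (1/2)[(131 - 13) + (131 - 26)](4.3333) = 483.1667.

483.17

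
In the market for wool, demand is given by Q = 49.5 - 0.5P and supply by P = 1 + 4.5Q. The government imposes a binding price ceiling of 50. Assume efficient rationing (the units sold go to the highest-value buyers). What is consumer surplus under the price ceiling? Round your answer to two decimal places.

Rewriting demand in inverse form: P = 99 - 2Q.
Without the control, 99 - 2Q = 1 + 4.5Q so Q* = 15.0769 and P* = 68.8462.
At the ceiling price 50, quantity supplied is (50 - 1)/4.5 = 10.8889; supply is the short side, so Q = 10.8889 trades at P = 50.
The demand price at Q = 10.8889 is 77.2222. CS is the trapezoid between demand and 50 over [0, 10.8889]: (1/2)[(99 - 50) + (77.2222 - 50)](10.8889) = 414.9877.

414.99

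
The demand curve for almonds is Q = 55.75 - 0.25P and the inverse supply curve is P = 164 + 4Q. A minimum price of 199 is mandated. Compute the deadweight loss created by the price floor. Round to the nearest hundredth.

7.56

Rewriting demand in inverse form: P = 223 - 4Q.
Free-market equilibrium: 223 - 4Q = 164 + 4Q gives Q* = 7.375, P* = 193.5.
At P = 199, buyers demand (223 - 199)/4 = 6 while sellers would supply more, so the quantity traded is 6 at price 199.
At Q = 6 the demand price is 199 and the supply price is 188. Deadweight loss is the triangle between the curves from 6 to 7.375: (1/2)(199 - 188)(7.375 - 6) = 7.5625.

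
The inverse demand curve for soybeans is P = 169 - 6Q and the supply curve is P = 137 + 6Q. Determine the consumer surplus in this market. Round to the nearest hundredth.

21.33

Equilibrium: 169 - 6Q = 137 + 6Q, so Q* = 2.6667 and P* = 153.
CS is the area between the demand curve and P* from 0 to Q*: (1/2)(2.6667)(16) = 21.3333.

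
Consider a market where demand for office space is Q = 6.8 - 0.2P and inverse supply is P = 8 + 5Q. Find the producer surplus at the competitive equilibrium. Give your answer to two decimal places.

16.90

Rewriting demand in inverse form: P = 34 - 5Q.
Set 34 - 5Q = 8 + 5Q, which gives 26 = 10Q, so Q* = 2.6 and P* = 34 - 5(2.6) = 21.
Producer surplus is the triangle above supply below P*: (1/2)(2.6)(21 - 8) = (1/2)(2.6)(13) = 16.9.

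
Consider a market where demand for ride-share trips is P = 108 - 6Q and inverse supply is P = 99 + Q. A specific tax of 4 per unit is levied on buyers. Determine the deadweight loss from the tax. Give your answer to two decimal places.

1.14

Without the tax, 108 - 6Q = 99 + Q so Q* = 1.2857 and P* = 100.2857.
A tax on buyers shifts demand down by 4: (108 - 4) - 6Q = 99 + Q, so Q_t = 0.7143. Buyers pay P_b = 103.7143; sellers receive P_s = P_b - 4 = 99.7143.
The welfare triangle lost has base Q* - Q_t = 0.5714 and height t = 4, so DWL = (1/2)(0.5714)(4) = 1.1429.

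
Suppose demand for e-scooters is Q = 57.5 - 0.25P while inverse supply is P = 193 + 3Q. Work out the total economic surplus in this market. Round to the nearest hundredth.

Rewriting demand in inverse form: P = 230 - 4Q.
Setting demand equal to supply, 37 = 7Q, so Q* = 5.2857 and P* = 208.8571.
Total surplus is the full triangle between the curves from 0 to Q*: (1/2)(5.2857)(230 - 193) = 97.7857.

97.79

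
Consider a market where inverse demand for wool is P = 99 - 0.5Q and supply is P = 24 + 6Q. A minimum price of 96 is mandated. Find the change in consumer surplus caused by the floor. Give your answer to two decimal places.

Without the control, 99 - 0.5Q = 24 + 6Q so Q* = 11.5385 and P* = 93.2308.
At the floor price 96, quantity demanded is (99 - 96)/0.5 = 6; demand is the short side, so Q = 6 trades at P = 96.
CS goes from (1/2)(11.5385)(5.7692) = 33.284 to 9 (computed as (99 - 96)(6) - (1/2)(0.5)(6)^2), a change of -24.284.

-24.28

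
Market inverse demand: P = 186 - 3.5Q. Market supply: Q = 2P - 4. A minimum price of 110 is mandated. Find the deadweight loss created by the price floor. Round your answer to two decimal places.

1179.59

Rewriting supply in inverse form: P = 2 + 0.5Q.
Without the control, 186 - 3.5Q = 2 + 0.5Q so Q* = 46 and P* = 25.
At P = 110, buyers demand (186 - 110)/3.5 = 21.7143 while sellers would supply more, so the quantity traded is 21.7143 at price 110.
At Q = 21.7143 the demand price is 110 and the supply price is 12.8571. Deadweight loss is the triangle between the curves from 21.7143 to 46: (1/2)(110 - 12.8571)(46 - 21.7143) = 1179.5918.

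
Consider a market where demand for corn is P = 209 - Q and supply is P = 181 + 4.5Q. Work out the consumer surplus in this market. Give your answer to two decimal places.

12.96

Setting demand equal to supply, 28 = 5.5Q, so Q* = 5.0909 and P* = 203.9091.
The demand choke price is 209, so CS = (1/2)(Q*)(209 - P*) = (1/2)(5.0909)(5.0909) = 12.9587.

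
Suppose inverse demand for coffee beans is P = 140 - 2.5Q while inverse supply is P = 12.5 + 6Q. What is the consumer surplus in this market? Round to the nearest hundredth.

Equilibrium: 140 - 2.5Q = 12.5 + 6Q, so Q* = 15 and P* = 102.5.
The demand choke price is 140, so CS = (1/2)(Q*)(140 - P*) = (1/2)(15)(37.5) = 281.25.

281.25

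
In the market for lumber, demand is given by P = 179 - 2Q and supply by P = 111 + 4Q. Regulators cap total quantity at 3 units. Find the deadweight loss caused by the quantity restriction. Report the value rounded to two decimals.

208.33

Unrestricted equilibrium: Q* = (179 - 111)/(2 + 4) = 11.3333.
At Q = 3 the demand price is 179 - 2(3) = 173 and the supply price is 111 + 4(3) = 123.
Deadweight loss is the triangle between the curves from 3 to 11.3333: (1/2)(173 - 123)(11.3333 - 3) = 208.3333.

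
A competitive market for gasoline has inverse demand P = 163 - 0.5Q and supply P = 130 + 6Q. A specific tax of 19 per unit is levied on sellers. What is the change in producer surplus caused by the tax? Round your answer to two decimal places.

Pre-tax equilibrium: 163 - 0.5Q = 130 + 6Q gives Q* = 5.0769, P* = 160.4615.
With the tax, sellers need 19 more per unit: 163 - 0.5Q = 130 + 6Q + 19, so Q_t = 2.1538. Buyers pay P_b = 161.9231; sellers receive P_s = P_b - 19 = 142.9231.
Producers lose the trapezoid between P_s and P* out to Q_t plus the triangle from Q_t to Q*: change in PS = 13.9172 - 77.3254 = -63.4083.

-63.41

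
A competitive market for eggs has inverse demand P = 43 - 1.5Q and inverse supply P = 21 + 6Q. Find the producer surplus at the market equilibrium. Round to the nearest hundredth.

25.81

Set 43 - 1.5Q = 21 + 6Q, which gives 22 = 7.5Q, so Q* = 2.9333 and P* = 43 - 1.5(2.9333) = 38.6.
The supply curve's price intercept is 21, so PS = (1/2)(Q*)(P* - 21) = (1/2)(2.9333)(17.6) = 25.8133.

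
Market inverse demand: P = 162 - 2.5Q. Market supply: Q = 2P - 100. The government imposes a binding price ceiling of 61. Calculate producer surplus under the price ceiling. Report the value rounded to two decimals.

Rewriting supply in inverse form: P = 50 + 0.5Q.
Without the control, 162 - 2.5Q = 50 + 0.5Q so Q* = 37.3333 and P* = 68.6667.
At the ceiling price 61, quantity supplied is (61 - 50)/0.5 = 22; supply is the short side, so Q = 22 trades at P = 61.
PS is the triangle above supply below 61: (1/2)(22)(61 - 50) = 121.

121.00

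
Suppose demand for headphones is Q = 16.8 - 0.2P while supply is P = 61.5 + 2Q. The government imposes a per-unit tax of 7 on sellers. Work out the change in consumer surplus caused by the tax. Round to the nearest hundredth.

Rewriting demand in inverse form: P = 84 - 5Q.
Pre-tax equilibrium: 84 - 5Q = 61.5 + 2Q gives Q* = 3.2143, P* = 67.9286.
With the tax, sellers need 7 more per unit: 84 - 5Q = 61.5 + 2Q + 7, so Q_t = 2.2143. Buyers pay P_b = 72.9286; sellers receive P_s = P_b - 7 = 65.9286.
Consumers lose the trapezoid between P* and P_b out to Q_t plus the triangle from Q_t to Q*: change in CS = 12.2577 - 25.8291 = -13.5714.

-13.57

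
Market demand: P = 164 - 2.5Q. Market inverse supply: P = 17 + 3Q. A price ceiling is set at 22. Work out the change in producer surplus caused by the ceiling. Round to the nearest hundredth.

-1067.35

Without the control, 164 - 2.5Q = 17 + 3Q so Q* = 26.7273 and P* = 97.1818.
At the ceiling price 22, quantity supplied is (22 - 17)/3 = 1.6667; supply is the short side, so Q = 1.6667 trades at P = 22.
PS goes from (1/2)(26.7273)(80.1818) = 1071.5207 to 4.1667 (computed as (22 - 17)(1.6667) - (1/2)(3)(1.6667)^2), a change of -1067.354.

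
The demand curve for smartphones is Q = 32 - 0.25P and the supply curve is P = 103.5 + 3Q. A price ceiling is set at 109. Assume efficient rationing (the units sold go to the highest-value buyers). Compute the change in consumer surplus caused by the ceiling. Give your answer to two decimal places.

Rewriting demand in inverse form: P = 128 - 4Q.
Without the control, 128 - 4Q = 103.5 + 3Q so Q* = 3.5 and P* = 114.
At the ceiling price 109, quantity supplied is (109 - 103.5)/3 = 1.8333; supply is the short side, so Q = 1.8333 trades at P = 109.
CS goes from (1/2)(3.5)(14) = 24.5 to 28.1111 (computed as (128 - 109)(1.8333) - (1/2)(4)(1.8333)^2), a change of 3.6111.

3.61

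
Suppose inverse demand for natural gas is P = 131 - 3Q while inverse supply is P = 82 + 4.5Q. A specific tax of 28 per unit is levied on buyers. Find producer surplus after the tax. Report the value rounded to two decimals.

17.64

Without the tax, 131 - 3Q = 82 + 4.5Q so Q* = 6.5333 and P* = 111.4.
A tax on buyers shifts demand down by 28: (131 - 28) - 3Q = 82 + 4.5Q, so Q_t = 2.8. Buyers pay P_b = 122.6; sellers receive P_s = P_b - 28 = 94.6.
Producer surplus is the triangle above supply below P_s: (1/2)(2.8)(94.6 - 82) = 17.64.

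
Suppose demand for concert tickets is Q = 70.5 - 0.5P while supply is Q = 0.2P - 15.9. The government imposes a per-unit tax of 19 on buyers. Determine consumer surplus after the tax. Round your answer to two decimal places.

36.86

Rewriting demand in inverse form: P = 141 - 2Q.
Rewriting supply in inverse form: P = 79.5 + 5Q.
Pre-tax equilibrium: 141 - 2Q = 79.5 + 5Q gives Q* = 8.7857, P* = 123.4286.
A tax on buyers shifts demand down by 19: (141 - 19) - 2Q = 79.5 + 5Q, so Q_t = 6.0714. Buyers pay P_b = 128.8571; sellers receive P_s = P_b - 19 = 109.8571.
CS = (1/2)(Q_t)(141 - P_b) = (1/2)(6.0714)(12.1429) = 36.8622.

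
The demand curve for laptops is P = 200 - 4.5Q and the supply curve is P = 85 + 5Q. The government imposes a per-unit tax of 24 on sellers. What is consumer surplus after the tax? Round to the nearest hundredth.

206.45

Without the tax, 200 - 4.5Q = 85 + 5Q so Q* = 12.1053 and P* = 145.5263.
A tax on sellers shifts supply up by 24: 200 - 4.5Q = 85 + 5Q + 24, so Q_t = 9.5789. Buyers pay P_b = 156.8947; sellers receive P_s = P_b - 24 = 132.8947.
Consumer surplus is the triangle under demand above P_b: (1/2)(9.5789)(200 - 156.8947) = 206.4515.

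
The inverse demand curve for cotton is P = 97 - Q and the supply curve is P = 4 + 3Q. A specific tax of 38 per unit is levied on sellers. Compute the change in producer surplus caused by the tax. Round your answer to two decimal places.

Without the tax, 97 - Q = 4 + 3Q so Q* = 23.25 and P* = 73.75.
With the tax, sellers need 38 more per unit: 97 - Q = 4 + 3Q + 38, so Q_t = 13.75. Buyers pay P_b = 83.25; sellers receive P_s = P_b - 38 = 45.25.
Producers lose the trapezoid between P_s and P* out to Q_t plus the triangle from Q_t to Q*: change in PS = 283.5938 - 810.8438 = -527.25.

-527.25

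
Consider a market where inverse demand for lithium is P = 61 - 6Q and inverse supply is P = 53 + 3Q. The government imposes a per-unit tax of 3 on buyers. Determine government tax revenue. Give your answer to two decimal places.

1.67

Pre-tax equilibrium: 61 - 6Q = 53 + 3Q gives Q* = 0.8889, P* = 55.6667.
With the tax, buyers' net willingness to pay falls by 3: (61 - 3) - 6Q = 53 + 3Q, so Q_t = 0.5556. Buyers pay P_b = 57.6667; sellers receive P_s = P_b - 3 = 54.6667.
Tax revenue = t x Q_t = 3 x 0.5556 = 1.6667.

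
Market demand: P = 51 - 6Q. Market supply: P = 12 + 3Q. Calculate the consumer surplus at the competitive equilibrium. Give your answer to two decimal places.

56.33

Setting demand equal to supply, 39 = 9Q, so Q* = 4.3333 and P* = 25.
CS is the area between the demand curve and P* from 0 to Q*: (1/2)(4.3333)(26) = 56.3333.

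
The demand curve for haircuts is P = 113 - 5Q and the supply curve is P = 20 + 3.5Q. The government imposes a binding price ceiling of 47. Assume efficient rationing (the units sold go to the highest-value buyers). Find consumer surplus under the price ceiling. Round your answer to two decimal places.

Without the control, 113 - 5Q = 20 + 3.5Q so Q* = 10.9412 and P* = 58.2941.
At P = 47, sellers supply (47 - 20)/3.5 = 7.7143 while buyers want more, so the quantity traded is 7.7143 at price 47.
The demand price at Q = 7.7143 is 74.4286. CS is the trapezoid between demand and 47 over [0, 7.7143]: (1/2)[(113 - 47) + (74.4286 - 47)](7.7143) = 360.3673.

360.37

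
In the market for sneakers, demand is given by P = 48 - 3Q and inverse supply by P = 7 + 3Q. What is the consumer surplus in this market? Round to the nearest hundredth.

70.04

Setting demand equal to supply, 41 = 6Q, so Q* = 6.8333 and P* = 27.5.
Consumer surplus is the triangle under demand above P*: (1/2)(6.8333)(48 - 27.5) = (1/2)(6.8333)(20.5) = 70.0417.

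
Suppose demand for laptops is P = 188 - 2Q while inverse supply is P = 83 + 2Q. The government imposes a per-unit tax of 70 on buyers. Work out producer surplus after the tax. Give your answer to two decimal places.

Pre-tax equilibrium: 188 - 2Q = 83 + 2Q gives Q* = 26.25, P* = 135.5.
With the tax, buyers' net willingness to pay falls by 70: (188 - 70) - 2Q = 83 + 2Q, so Q_t = 8.75. Buyers pay P_b = 170.5; sellers receive P_s = P_b - 70 = 100.5.
PS = (1/2)(Q_t)(P_s - 83) = (1/2)(8.75)(17.5) = 76.5625.

76.56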